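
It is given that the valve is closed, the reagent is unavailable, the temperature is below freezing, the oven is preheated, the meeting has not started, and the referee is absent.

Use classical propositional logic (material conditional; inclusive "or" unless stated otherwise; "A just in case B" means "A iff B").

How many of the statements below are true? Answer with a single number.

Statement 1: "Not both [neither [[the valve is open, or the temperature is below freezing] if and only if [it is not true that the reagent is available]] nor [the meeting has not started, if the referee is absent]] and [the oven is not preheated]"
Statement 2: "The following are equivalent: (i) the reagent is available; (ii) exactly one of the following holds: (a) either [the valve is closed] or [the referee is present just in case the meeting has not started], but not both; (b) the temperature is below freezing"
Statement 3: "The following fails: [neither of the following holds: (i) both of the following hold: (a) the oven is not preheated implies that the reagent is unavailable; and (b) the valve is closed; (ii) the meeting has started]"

3

Let P = "the valve is open" (False), R = "the temperature is below freezing" (True), Q = "the reagent is available" (False), V = "the referee is present" (False), U = "the meeting has started" (False), S = "the oven is preheated" (True).

Statement 1: Formalization: (((P or R) iff not Q) nor (not V -> not U)) nand not S

P or R = False or True = True
not Q = not False = True
(P or R) iff not Q = True iff True = True
not V = not False = True
not U = not False = True
not V -> not U = True -> True = True
((P or R) iff not Q) nor (not V -> not U) = True nor True = False
not S = not True = False
(((P or R) iff not Q) nor (not V -> not U)) nand not S = False nand False = True
So Statement 1 is true.

Statement 2: Parsed as Q iff ((not P xor (V iff not U)) xor R)

not P = not False = True
not U = not False = True
V iff not U = False iff True = False
not P xor (V iff not U) = True xor False = True
(not P xor (V iff not U)) xor R = True xor True = False
Q iff ((not P xor (V iff not U)) xor R) = False iff False = True
So Statement 2 is true.

Statement 3: Formalization: not (((not S -> not Q) and not P) nor U)

not S = not True = False
not Q = not False = True
not S -> not Q = False -> True = True
not P = not False = True
(not S -> not Q) and not P = True and True = True
((not S -> not Q) and not P) nor U = True nor False = False
not (((not S -> not Q) and not P) nor U) = not False = True
Hence Statement 3 is true.

Count: 3.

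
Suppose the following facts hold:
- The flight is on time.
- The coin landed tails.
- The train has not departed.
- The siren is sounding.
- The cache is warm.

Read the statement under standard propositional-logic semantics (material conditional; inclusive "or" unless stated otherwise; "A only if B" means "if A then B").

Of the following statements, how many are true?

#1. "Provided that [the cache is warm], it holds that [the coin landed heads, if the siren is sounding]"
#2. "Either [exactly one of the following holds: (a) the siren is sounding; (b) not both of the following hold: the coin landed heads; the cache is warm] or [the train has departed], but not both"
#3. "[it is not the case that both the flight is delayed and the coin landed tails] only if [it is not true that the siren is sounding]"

0

Let U = "the cache is warm" (T), S = "the siren is sounding" (T), Q = "the coin landed heads" (F), R = "the train has departed" (F), P = "the flight is delayed" (F).

#1: This is U → (S → Q).

S → Q = T → F = F
U → (S → Q) = T → F = F
Hence #1 is false.

#2: This is (S ⊕ (Q ↑ U)) ⊕ R.

Q ↑ U = F ↑ T = T
S ⊕ (Q ↑ U) = T ⊕ T = F
(S ⊕ (Q ↑ U)) ⊕ R = F ⊕ F = F
Hence #2 is false.

#3: Parsed as (P ↑ ¬Q) → ¬S

¬Q = ¬F = T
P ↑ ¬Q = F ↑ T = T
¬S = ¬T = F
(P ↑ ¬Q) → ¬S = T → F = F
So #3 is false.

Count: 0.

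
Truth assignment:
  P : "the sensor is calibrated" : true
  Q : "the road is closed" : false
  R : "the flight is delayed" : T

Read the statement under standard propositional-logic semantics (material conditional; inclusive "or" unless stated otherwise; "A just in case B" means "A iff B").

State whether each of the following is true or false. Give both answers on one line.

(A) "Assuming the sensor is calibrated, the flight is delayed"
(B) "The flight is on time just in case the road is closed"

(A): This is P -> R.

P -> R = T -> T = T
Hence (A) is true.

(B): In symbols: ~R <-> Q

~R = ~T = F
~R <-> Q = F <-> F = T
Thus (B) is true.

(A) T, (B) T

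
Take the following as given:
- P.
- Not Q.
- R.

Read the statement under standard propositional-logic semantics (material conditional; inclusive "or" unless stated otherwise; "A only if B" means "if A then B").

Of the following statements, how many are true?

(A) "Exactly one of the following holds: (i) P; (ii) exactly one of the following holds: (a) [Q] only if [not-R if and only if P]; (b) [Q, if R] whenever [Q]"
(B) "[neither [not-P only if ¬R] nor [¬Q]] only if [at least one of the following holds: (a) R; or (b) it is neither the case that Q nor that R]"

(A): In symbols: P xor ((Q -> (~R <-> P)) xor (Q -> (R -> Q)))

~R = ~T = F
~R <-> P = F <-> T = F
Q -> (~R <-> P) = F -> F = T
R -> Q = T -> F = F
Q -> (R -> Q) = F -> F = T
(Q -> (~R <-> P)) xor (Q -> (R -> Q)) = T xor T = F
P xor ((Q -> (~R <-> P)) xor (Q -> (R -> Q))) = T xor F = T
Thus (A) is true.

(B): This is ((~P -> ~R) nor ~Q) -> (R | (Q nor R)).

~P = ~T = F
~R = ~T = F
~P -> ~R = F -> F = T
~Q = ~F = T
(~P -> ~R) nor ~Q = T nor T = F
Q nor R = F nor T = F
R | (Q nor R) = T | F = T
((~P -> ~R) nor ~Q) -> (R | (Q nor R)) = F -> T = T
So (B) is true.

2 of the 2 statements are true ((A), (B)).

2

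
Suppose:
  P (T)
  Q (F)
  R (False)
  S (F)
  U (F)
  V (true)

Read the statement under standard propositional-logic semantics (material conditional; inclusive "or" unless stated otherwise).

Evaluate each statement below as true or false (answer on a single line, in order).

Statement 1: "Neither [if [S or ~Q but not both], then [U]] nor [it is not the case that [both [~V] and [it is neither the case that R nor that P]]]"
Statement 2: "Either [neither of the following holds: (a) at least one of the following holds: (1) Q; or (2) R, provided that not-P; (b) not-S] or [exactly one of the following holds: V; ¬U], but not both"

Statement 1: Parsed as ((S ⊕ ¬Q) → U) ↓ ¬(¬V ∧ (R ↓ P))

¬Q = ¬F = T
S ⊕ ¬Q = F ⊕ T = T
(S ⊕ ¬Q) → U = T → F = F
¬V = ¬T = F
R ↓ P = F ↓ T = F
¬V ∧ (R ↓ P) = F ∧ F = F
¬(¬V ∧ (R ↓ P)) = ¬F = T
((S ⊕ ¬Q) → U) ↓ ¬(¬V ∧ (R ↓ P)) = F ↓ T = F
Thus Statement 1 is false.

Statement 2: This is ((Q ∨ (¬P → R)) ↓ ¬S) ⊕ (V ⊕ ¬U).

¬P = ¬T = F
¬P → R = F → F = T
Q ∨ (¬P → R) = F ∨ T = T
¬S = ¬F = T
(Q ∨ (¬P → R)) ↓ ¬S = T ↓ T = F
¬U = ¬F = T
V ⊕ ¬U = T ⊕ T = F
((Q ∨ (¬P → R)) ↓ ¬S) ⊕ (V ⊕ ¬U) = F ⊕ F = F
Thus Statement 2 is false.

Statement 1 False / Statement 2 False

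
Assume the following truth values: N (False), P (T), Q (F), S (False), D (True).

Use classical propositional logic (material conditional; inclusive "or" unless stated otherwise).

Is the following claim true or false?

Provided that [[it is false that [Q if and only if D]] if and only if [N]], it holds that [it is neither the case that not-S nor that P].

Parsed as (¬(Q ↔ D) ↔ N) → (¬S ↓ P)

Q ↔ D = F ↔ T = F
¬(Q ↔ D) = ¬F = T
¬(Q ↔ D) ↔ N = T ↔ F = F
¬S = ¬F = T
¬S ↓ P = T ↓ T = F
(¬(Q ↔ D) ↔ N) → (¬S ↓ P) = F → F = T

true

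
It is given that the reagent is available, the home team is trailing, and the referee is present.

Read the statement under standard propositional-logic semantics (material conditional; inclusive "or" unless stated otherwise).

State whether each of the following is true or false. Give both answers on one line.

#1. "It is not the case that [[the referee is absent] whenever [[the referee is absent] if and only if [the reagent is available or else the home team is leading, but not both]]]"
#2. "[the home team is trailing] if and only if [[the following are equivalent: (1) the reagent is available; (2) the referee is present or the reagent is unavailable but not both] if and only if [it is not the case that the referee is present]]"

#1 False / #2 False

Let R = "the referee is present" (True), P = "the reagent is available" (True), Q = "the home team is leading" (False).

#1: This is not ((not R iff (P xor Q)) -> not R).

not R = not True = False
P xor Q = True xor False = True
not R iff (P xor Q) = False iff True = False
not R = not True = False
(not R iff (P xor Q)) -> not R = False -> False = True
not ((not R iff (P xor Q)) -> not R) = not True = False
Thus #1 is false.

#2: In symbols: not Q iff ((P iff (R xor not P)) iff not R)

not Q = not False = True
not P = not True = False
R xor not P = True xor False = True
P iff (R xor not P) = True iff True = True
not R = not True = False
(P iff (R xor not P)) iff not R = True iff False = False
not Q iff ((P iff (R xor not P)) iff not R) = True iff False = False
Thus #2 is false.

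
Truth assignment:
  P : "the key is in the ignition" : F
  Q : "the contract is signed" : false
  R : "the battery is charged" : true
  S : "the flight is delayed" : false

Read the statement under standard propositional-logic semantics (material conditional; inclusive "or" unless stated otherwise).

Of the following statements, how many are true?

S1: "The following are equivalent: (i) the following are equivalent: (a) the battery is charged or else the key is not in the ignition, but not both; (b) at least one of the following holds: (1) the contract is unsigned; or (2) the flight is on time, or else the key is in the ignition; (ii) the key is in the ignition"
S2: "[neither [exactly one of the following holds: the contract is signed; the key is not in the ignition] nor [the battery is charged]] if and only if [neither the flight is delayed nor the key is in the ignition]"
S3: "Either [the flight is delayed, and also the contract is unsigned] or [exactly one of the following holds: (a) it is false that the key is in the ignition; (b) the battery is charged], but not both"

S1: Parsed as ((R xor ~P) <-> (~Q | (~S | P))) <-> P

~P = ~F = T
R xor ~P = T xor T = F
~Q = ~F = T
~S = ~F = T
~S | P = T | F = T
~Q | (~S | P) = T | T = T
(R xor ~P) <-> (~Q | (~S | P)) = F <-> T = F
((R xor ~P) <-> (~Q | (~S | P))) <-> P = F <-> F = T
Hence S1 is true.

S2: Parsed as ((Q xor ~P) nor R) <-> (S nor P)

~P = ~F = T
Q xor ~P = F xor T = T
(Q xor ~P) nor R = T nor T = F
S nor P = F nor F = T
((Q xor ~P) nor R) <-> (S nor P) = F <-> T = F
So S2 is false.

S3: Parsed as (S & ~Q) xor (~P xor R)

~Q = ~F = T
S & ~Q = F & T = F
~P = ~F = T
~P xor R = T xor T = F
(S & ~Q) xor (~P xor R) = F xor F = F
Hence S3 is false.

1 of the 3 statements is true.

1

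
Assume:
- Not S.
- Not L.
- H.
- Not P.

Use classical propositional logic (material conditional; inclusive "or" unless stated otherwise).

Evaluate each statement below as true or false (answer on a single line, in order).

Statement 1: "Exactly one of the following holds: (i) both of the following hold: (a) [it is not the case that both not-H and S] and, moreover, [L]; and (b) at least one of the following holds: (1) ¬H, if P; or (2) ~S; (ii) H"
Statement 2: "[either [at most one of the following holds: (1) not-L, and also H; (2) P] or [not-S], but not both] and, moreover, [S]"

Statement 1: Parsed as (((not H nand S) and L) and ((P -> not H) or not S)) xor H

not H = not True = False
not H nand S = False nand False = True
(not H nand S) and L = True and False = False
not H = not True = False
P -> not H = False -> False = True
not S = not False = True
(P -> not H) or not S = True or True = True
((not H nand S) and L) and ((P -> not H) or not S) = False and True = False
(((not H nand S) and L) and ((P -> not H) or not S)) xor H = False xor True = True
Thus Statement 1 is true.

Statement 2: This is (((not L and H) nand P) xor not S) and S.

not L = not False = True
not L and H = True and True = True
(not L and H) nand P = True nand False = True
not S = not False = True
((not L and H) nand P) xor not S = True xor True = False
(((not L and H) nand P) xor not S) and S = False and False = False
So Statement 2 is false.

Statement 1 True; Statement 2 False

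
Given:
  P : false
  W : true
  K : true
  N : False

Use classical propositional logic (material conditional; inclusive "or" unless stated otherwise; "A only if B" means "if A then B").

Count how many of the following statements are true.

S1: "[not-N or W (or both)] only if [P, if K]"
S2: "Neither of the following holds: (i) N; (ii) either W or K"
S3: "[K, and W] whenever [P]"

1

S1: This is (~N | W) -> (K -> P).

~N = ~F = T
~N | W = T | T = T
K -> P = T -> F = F
(~N | W) -> (K -> P) = T -> F = F
So S1 is false.

S2: Formalization: N nor (W | K)

W | K = T | T = T
N nor (W | K) = F nor T = F
So S2 is false.

S3: In symbols: P -> (K & W)

K & W = T & T = T
P -> (K & W) = F -> T = T
Thus S3 is true.

Count: 1.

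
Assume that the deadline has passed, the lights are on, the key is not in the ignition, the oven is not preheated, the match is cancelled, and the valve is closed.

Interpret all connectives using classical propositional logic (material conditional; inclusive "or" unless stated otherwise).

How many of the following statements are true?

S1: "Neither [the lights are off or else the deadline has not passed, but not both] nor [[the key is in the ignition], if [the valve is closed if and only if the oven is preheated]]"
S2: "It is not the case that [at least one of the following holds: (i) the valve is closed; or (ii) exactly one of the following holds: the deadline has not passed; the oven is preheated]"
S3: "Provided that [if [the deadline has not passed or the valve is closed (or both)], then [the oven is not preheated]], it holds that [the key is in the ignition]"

0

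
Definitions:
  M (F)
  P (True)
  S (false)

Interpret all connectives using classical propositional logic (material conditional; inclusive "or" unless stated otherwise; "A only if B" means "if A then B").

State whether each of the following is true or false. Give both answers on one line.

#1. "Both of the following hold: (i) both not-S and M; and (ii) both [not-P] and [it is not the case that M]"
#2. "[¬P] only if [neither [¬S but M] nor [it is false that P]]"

#1: This is (~S & M) & (~P & ~M).

~S = ~F = T
~S & M = T & F = F
~P = ~T = F
~M = ~F = T
~P & ~M = F & T = F
(~S & M) & (~P & ~M) = F & F = F
So #1 is false.

#2: In symbols: ~P -> ((~S & M) nor ~P)

~P = ~T = F
~S = ~F = T
~S & M = T & F = F
~P = ~T = F
(~S & M) nor ~P = F nor F = T
~P -> ((~S & M) nor ~P) = F -> T = T
So #2 is true.

#1 F / #2 T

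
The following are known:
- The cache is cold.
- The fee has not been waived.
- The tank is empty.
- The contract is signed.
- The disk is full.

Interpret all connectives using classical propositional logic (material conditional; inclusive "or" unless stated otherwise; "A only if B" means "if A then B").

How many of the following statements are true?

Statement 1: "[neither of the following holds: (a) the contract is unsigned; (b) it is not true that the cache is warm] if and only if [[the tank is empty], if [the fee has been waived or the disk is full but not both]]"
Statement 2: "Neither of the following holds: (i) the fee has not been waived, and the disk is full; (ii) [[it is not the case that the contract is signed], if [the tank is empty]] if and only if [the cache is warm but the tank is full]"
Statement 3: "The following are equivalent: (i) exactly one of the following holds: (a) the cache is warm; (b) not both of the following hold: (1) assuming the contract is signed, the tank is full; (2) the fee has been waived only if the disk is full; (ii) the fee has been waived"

0

Let S = "the contract is signed" (True), P = "the cache is warm" (False), Q = "the fee has been waived" (False), U = "the disk is full" (True), R = "the tank is full" (False).

Statement 1: Formalization: (not S nor not P) iff ((Q xor U) -> not R)

not S = not True = False
not P = not False = True
not S nor not P = False nor True = False
Q xor U = False xor True = True
not R = not False = True
(Q xor U) -> not R = True -> True = True
(not S nor not P) iff ((Q xor U) -> not R) = False iff True = False
So Statement 1 is false.

Statement 2: Parsed as (not Q and U) nor ((not R -> not S) iff (P and R))

not Q = not False = True
not Q and U = True and True = True
not R = not False = True
not S = not True = False
not R -> not S = True -> False = False
P and R = False and False = False
(not R -> not S) iff (P and R) = False iff False = True
(not Q and U) nor ((not R -> not S) iff (P and R)) = True nor True = False
Hence Statement 2 is false.

Statement 3: Formalization: (P xor ((S -> R) nand (Q -> U))) iff Q

S -> R = True -> False = False
Q -> U = False -> True = True
(S -> R) nand (Q -> U) = False nand True = True
P xor ((S -> R) nand (Q -> U)) = False xor True = True
(P xor ((S -> R) nand (Q -> U))) iff Q = True iff False = False
Thus Statement 3 is false.

0 of the 3 statements are true (none).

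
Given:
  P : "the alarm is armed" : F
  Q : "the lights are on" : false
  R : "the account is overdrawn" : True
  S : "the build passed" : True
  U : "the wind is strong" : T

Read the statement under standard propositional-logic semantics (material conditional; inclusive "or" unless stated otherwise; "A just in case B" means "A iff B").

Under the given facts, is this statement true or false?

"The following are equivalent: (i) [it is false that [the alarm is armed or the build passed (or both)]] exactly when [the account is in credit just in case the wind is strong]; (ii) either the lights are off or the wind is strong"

Values: P=False, S=True, R=True, U=True, Q=False.
This is (not (P or S) iff (not R iff U)) iff (not Q or U).

P or S = False or True = True
not (P or S) = not True = False
not R = not True = False
not R iff U = False iff True = False
not (P or S) iff (not R iff U) = False iff False = True
not Q = not False = True
not Q or U = True or True = True
(not (P or S) iff (not R iff U)) iff (not Q or U) = True iff True = True

The statement is true.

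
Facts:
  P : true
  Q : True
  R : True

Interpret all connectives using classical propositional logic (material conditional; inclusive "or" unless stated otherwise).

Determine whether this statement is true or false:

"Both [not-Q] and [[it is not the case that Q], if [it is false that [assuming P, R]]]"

false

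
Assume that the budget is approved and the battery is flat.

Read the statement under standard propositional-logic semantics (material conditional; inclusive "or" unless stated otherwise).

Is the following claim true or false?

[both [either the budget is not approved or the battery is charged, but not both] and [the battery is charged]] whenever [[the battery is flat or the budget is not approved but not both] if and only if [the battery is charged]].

True.

Let Q = "the battery is charged" (F), P = "the budget is approved" (T).
Formalization: ((~Q xor ~P) <-> Q) -> ((~P xor Q) & Q)

~Q = ~F = T
~P = ~T = F
~Q xor ~P = T xor F = T
(~Q xor ~P) <-> Q = T <-> F = F
~P = ~T = F
~P xor Q = F xor F = F
(~P xor Q) & Q = F & F = F
((~Q xor ~P) <-> Q) -> ((~P xor Q) & Q) = F -> F = T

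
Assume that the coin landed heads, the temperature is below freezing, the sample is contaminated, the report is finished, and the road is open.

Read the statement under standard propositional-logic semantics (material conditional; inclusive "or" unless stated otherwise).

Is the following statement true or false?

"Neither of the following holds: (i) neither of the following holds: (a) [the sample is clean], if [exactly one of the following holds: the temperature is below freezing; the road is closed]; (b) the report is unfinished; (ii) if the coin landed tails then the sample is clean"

False

Let Q = "the temperature is below freezing" (T), U = "the road is closed" (F), R = "the sample is contaminated" (T), S = "the report is finished" (T), P = "the coin landed heads" (T).
This is (((Q ⊕ U) → ¬R) ↓ ¬S) ↓ (¬P → ¬R).

Q ⊕ U = T ⊕ F = T
¬R = ¬T = F
(Q ⊕ U) → ¬R = T → F = F
¬S = ¬T = F
((Q ⊕ U) → ¬R) ↓ ¬S = F ↓ F = T
¬P = ¬T = F
¬R = ¬T = F
¬P → ¬R = F → F = T
(((Q ⊕ U) → ¬R) ↓ ¬S) ↓ (¬P → ¬R) = T ↓ T = F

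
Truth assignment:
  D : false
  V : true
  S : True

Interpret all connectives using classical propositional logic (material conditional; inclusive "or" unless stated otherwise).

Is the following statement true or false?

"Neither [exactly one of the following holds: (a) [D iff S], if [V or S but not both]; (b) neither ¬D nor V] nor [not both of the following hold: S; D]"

False.

Values: V=T, S=T, D=F.
This is (((V ⊕ S) → (D ↔ S)) ⊕ (¬D ↓ V)) ↓ (S ↑ D).

V ⊕ S = T ⊕ T = F
D ↔ S = F ↔ T = F
(V ⊕ S) → (D ↔ S) = F → F = T
¬D = ¬F = T
¬D ↓ V = T ↓ T = F
((V ⊕ S) → (D ↔ S)) ⊕ (¬D ↓ V) = T ⊕ F = T
S ↑ D = T ↑ F = T
(((V ⊕ S) → (D ↔ S)) ⊕ (¬D ↓ V)) ↓ (S ↑ D) = T ↓ T = F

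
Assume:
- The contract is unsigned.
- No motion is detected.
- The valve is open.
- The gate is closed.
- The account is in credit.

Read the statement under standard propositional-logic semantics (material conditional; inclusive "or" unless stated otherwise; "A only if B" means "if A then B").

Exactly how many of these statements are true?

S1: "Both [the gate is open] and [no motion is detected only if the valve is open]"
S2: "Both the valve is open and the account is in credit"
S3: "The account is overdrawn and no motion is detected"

1

Let L = "the gate is open" (F), D = "motion is detected" (F), N = "the valve is open" (T), H = "the account is overdrawn" (F).

S1: Formalization: L & (~D -> N)

~D = ~F = T
~D -> N = T -> T = T
L & (~D -> N) = F & T = F
Hence S1 is false.

S2: Parsed as N & ~H

~H = ~F = T
N & ~H = T & T = T
Thus S2 is true.

S3: This is H & ~D.

~D = ~F = T
H & ~D = F & T = F
Hence S3 is false.

1 of the 3 statements is true (S2).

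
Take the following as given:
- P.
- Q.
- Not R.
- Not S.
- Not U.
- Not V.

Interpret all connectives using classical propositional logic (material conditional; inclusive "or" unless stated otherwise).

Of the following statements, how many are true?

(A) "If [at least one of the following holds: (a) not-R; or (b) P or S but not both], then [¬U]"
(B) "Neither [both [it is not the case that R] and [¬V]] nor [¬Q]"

(A): Formalization: (~R | (P xor S)) -> ~U

~R = ~F = T
P xor S = T xor F = T
~R | (P xor S) = T | T = T
~U = ~F = T
(~R | (P xor S)) -> ~U = T -> T = T
So (A) is true.

(B): This is (~R & ~V) nor ~Q.

~R = ~F = T
~V = ~F = T
~R & ~V = T & T = T
~Q = ~T = F
(~R & ~V) nor ~Q = T nor F = F
Thus (B) is false.

Count: 1.

1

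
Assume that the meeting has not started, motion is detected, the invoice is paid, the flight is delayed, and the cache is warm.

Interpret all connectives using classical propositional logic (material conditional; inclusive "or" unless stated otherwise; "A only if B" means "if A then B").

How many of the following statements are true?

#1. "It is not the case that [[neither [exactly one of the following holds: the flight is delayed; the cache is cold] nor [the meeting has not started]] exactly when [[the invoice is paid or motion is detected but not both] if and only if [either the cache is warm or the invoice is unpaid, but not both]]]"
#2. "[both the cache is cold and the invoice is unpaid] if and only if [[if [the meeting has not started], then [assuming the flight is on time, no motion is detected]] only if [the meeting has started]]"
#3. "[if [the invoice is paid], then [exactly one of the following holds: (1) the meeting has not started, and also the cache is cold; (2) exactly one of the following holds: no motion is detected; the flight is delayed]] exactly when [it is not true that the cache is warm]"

Let S = "the flight is delayed" (T), U = "the cache is warm" (T), P = "the meeting has started" (F), R = "the invoice is paid" (T), Q = "motion is detected" (T).

#1: In symbols: ~(((S xor ~U) nor ~P) <-> ((R xor Q) <-> (U xor ~R)))

~U = ~T = F
S xor ~U = T xor F = T
~P = ~F = T
(S xor ~U) nor ~P = T nor T = F
R xor Q = T xor T = F
~R = ~T = F
U xor ~R = T xor F = T
(R xor Q) <-> (U xor ~R) = F <-> T = F
((S xor ~U) nor ~P) <-> ((R xor Q) <-> (U xor ~R)) = F <-> F = T
~(((S xor ~U) nor ~P) <-> ((R xor Q) <-> (U xor ~R))) = ~T = F
So #1 is false.

#2: In symbols: (~U & ~R) <-> ((~P -> (~S -> ~Q)) -> P)

~U = ~T = F
~R = ~T = F
~U & ~R = F & F = F
~P = ~F = T
~S = ~T = F
~Q = ~T = F
~S -> ~Q = F -> F = T
~P -> (~S -> ~Q) = T -> T = T
(~P -> (~S -> ~Q)) -> P = T -> F = F
(~U & ~R) <-> ((~P -> (~S -> ~Q)) -> P) = F <-> F = T
Thus #2 is true.

#3: Parsed as (R -> ((~P & ~U) xor (~Q xor S))) <-> ~U

~P = ~F = T
~U = ~T = F
~P & ~U = T & F = F
~Q = ~T = F
~Q xor S = F xor T = T
(~P & ~U) xor (~Q xor S) = F xor T = T
R -> ((~P & ~U) xor (~Q xor S)) = T -> T = T
~U = ~T = F
(R -> ((~P & ~U) xor (~Q xor S))) <-> ~U = T <-> F = F
So #3 is false.

Count: 1.

1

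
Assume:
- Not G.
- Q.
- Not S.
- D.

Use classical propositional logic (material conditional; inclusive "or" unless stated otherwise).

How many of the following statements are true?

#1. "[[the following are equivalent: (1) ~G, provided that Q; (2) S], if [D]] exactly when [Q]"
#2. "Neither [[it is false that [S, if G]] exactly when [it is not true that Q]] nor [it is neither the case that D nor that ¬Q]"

#1: Parsed as (D → ((Q → ¬G) ↔ S)) ↔ Q

¬G = ¬F = T
Q → ¬G = T → T = T
(Q → ¬G) ↔ S = T ↔ F = F
D → ((Q → ¬G) ↔ S) = T → F = F
(D → ((Q → ¬G) ↔ S)) ↔ Q = F ↔ T = F
Hence #1 is false.

#2: Parsed as (¬(G → S) ↔ ¬Q) ↓ (D ↓ ¬Q)

G → S = F → F = T
¬(G → S) = ¬T = F
¬Q = ¬T = F
¬(G → S) ↔ ¬Q = F ↔ F = T
¬Q = ¬T = F
D ↓ ¬Q = T ↓ F = F
(¬(G → S) ↔ ¬Q) ↓ (D ↓ ¬Q) = T ↓ F = F
Hence #2 is false.

True statements: 0 (none).

0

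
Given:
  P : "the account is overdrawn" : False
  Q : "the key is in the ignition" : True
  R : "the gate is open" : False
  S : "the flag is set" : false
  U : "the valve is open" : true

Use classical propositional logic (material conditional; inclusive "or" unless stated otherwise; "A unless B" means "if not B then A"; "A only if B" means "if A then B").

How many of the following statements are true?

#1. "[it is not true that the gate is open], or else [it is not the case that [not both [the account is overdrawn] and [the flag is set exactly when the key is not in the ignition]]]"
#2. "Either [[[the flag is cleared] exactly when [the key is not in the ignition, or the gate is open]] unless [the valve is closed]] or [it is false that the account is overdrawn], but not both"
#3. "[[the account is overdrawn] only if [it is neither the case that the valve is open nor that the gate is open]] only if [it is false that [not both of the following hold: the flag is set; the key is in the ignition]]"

#1: Formalization: ¬R ∨ ¬(P ↑ (S ↔ ¬Q))

¬R = ¬F = T
¬Q = ¬T = F
S ↔ ¬Q = F ↔ F = T
P ↑ (S ↔ ¬Q) = F ↑ T = T
¬(P ↑ (S ↔ ¬Q)) = ¬T = F
¬R ∨ ¬(P ↑ (S ↔ ¬Q)) = T ∨ F = T
Thus #1 is true.

#2: This is ((¬S ↔ (¬Q ∨ R)) ∨ ¬U) ⊕ ¬P.

¬S = ¬F = T
¬Q = ¬T = F
¬Q ∨ R = F ∨ F = F
¬S ↔ (¬Q ∨ R) = T ↔ F = F
¬U = ¬T = F
(¬S ↔ (¬Q ∨ R)) ∨ ¬U = F ∨ F = F
¬P = ¬F = T
((¬S ↔ (¬Q ∨ R)) ∨ ¬U) ⊕ ¬P = F ⊕ T = T
Hence #2 is true.

#3: In symbols: (P → (U ↓ R)) → ¬(S ↑ Q)

U ↓ R = T ↓ F = F
P → (U ↓ R) = F → F = T
S ↑ Q = F ↑ T = T
¬(S ↑ Q) = ¬T = F
(P → (U ↓ R)) → ¬(S ↑ Q) = T → F = F
Hence #3 is false.

True statements: 2.

2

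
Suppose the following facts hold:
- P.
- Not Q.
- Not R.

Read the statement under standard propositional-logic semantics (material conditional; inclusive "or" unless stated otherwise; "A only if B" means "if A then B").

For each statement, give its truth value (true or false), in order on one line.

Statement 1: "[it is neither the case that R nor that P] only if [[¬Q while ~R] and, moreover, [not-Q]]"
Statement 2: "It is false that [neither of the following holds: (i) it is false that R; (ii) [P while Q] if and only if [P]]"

Statement 1 true, Statement 2 true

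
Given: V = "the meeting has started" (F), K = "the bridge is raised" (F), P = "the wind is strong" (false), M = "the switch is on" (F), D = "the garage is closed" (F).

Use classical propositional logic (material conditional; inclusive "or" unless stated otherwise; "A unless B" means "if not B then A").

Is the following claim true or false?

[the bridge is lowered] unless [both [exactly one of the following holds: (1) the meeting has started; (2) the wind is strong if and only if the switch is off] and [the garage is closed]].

Parsed as ~K | ((V xor (P <-> ~M)) & D)

~K = ~F = T
~M = ~F = T
P <-> ~M = F <-> T = F
V xor (P <-> ~M) = F xor F = F
(V xor (P <-> ~M)) & D = F & F = F
~K | ((V xor (P <-> ~M)) & D) = T | F = T

The statement is true.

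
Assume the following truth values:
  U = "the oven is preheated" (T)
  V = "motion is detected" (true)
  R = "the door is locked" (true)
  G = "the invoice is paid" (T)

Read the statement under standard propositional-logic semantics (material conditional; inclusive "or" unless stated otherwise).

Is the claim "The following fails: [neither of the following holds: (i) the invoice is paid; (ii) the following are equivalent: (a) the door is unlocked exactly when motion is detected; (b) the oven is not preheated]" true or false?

True

Values: G=T, R=T, V=T, U=T.
Formalization: ~(G nor ((~R <-> V) <-> ~U))

~R = ~T = F
~R <-> V = F <-> T = F
~U = ~T = F
(~R <-> V) <-> ~U = F <-> F = T
G nor ((~R <-> V) <-> ~U) = T nor T = F
~(G nor ((~R <-> V) <-> ~U)) = ~F = T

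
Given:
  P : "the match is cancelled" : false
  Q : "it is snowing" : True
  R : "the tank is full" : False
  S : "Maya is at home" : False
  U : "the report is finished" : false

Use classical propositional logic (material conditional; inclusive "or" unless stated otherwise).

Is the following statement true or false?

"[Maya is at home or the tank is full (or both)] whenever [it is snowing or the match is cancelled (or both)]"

Parsed as (Q | P) -> (S | R)

Q | P = T | F = T
S | R = F | F = F
(Q | P) -> (S | R) = T -> F = F

False.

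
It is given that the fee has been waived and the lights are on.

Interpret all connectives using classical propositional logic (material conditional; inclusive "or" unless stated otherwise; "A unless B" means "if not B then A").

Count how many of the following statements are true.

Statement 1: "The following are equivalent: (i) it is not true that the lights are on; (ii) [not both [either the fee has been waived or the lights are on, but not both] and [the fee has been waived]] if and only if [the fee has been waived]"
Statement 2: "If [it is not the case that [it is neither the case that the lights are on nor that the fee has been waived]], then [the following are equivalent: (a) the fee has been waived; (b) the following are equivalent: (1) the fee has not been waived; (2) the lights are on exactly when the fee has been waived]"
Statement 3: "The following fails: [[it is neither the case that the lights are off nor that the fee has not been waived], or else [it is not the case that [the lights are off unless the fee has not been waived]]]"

0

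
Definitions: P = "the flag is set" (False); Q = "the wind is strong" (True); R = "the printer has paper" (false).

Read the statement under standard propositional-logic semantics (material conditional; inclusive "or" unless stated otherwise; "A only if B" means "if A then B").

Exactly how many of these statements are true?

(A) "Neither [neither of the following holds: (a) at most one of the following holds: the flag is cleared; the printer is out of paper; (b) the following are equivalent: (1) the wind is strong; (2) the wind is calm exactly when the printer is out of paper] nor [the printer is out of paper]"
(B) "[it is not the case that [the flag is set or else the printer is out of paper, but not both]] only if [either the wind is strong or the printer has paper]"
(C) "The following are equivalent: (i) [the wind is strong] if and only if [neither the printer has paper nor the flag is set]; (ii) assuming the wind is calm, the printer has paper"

(A): In symbols: ((~P nand ~R) nor (Q <-> (~Q <-> ~R))) nor ~R

~P = ~F = T
~R = ~F = T
~P nand ~R = T nand T = F
~Q = ~T = F
~R = ~F = T
~Q <-> ~R = F <-> T = F
Q <-> (~Q <-> ~R) = T <-> F = F
(~P nand ~R) nor (Q <-> (~Q <-> ~R)) = F nor F = T
~R = ~F = T
((~P nand ~R) nor (Q <-> (~Q <-> ~R))) nor ~R = T nor T = F
Hence (A) is false.

(B): Parsed as ~(P xor ~R) -> (Q | R)

~R = ~F = T
P xor ~R = F xor T = T
~(P xor ~R) = ~T = F
Q | R = T | F = T
~(P xor ~R) -> (Q | R) = F -> T = T
So (B) is true.

(C): Parsed as (Q <-> (R nor P)) <-> (~Q -> R)

R nor P = F nor F = T
Q <-> (R nor P) = T <-> T = T
~Q = ~T = F
~Q -> R = F -> F = T
(Q <-> (R nor P)) <-> (~Q -> R) = T <-> T = T
Hence (C) is true.

True statements: 2 ((B), (C)).

2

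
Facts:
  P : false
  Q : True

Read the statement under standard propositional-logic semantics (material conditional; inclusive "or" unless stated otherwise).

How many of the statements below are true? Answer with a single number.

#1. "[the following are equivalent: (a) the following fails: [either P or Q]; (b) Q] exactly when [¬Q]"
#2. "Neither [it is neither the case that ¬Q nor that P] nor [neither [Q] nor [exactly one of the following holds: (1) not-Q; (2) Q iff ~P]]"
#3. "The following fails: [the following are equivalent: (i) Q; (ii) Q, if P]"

1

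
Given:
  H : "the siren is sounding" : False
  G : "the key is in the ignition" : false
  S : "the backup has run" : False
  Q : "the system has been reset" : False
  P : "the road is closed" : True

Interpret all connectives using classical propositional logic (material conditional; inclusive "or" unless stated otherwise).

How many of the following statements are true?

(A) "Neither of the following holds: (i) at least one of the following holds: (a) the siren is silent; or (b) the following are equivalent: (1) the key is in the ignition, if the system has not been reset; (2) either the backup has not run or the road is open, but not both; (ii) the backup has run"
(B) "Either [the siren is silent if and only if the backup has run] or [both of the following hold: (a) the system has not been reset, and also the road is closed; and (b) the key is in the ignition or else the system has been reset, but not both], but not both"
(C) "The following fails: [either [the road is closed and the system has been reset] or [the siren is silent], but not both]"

0

(A): Parsed as (~H | ((~Q -> G) <-> (~S xor ~P))) nor S

~H = ~F = T
~Q = ~F = T
~Q -> G = T -> F = F
~S = ~F = T
~P = ~T = F
~S xor ~P = T xor F = T
(~Q -> G) <-> (~S xor ~P) = F <-> T = F
~H | ((~Q -> G) <-> (~S xor ~P)) = T | F = T
(~H | ((~Q -> G) <-> (~S xor ~P))) nor S = T nor F = F
So (A) is false.

(B): This is (~H <-> S) xor ((~Q & P) & (G xor Q)).

~H = ~F = T
~H <-> S = T <-> F = F
~Q = ~F = T
~Q & P = T & T = T
G xor Q = F xor F = F
(~Q & P) & (G xor Q) = T & F = F
(~H <-> S) xor ((~Q & P) & (G xor Q)) = F xor F = F
Hence (B) is false.

(C): Formalization: ~((P & Q) xor ~H)

P & Q = T & F = F
~H = ~F = T
(P & Q) xor ~H = F xor T = T
~((P & Q) xor ~H) = ~T = F
So (C) is false.

True statements: 0 (none).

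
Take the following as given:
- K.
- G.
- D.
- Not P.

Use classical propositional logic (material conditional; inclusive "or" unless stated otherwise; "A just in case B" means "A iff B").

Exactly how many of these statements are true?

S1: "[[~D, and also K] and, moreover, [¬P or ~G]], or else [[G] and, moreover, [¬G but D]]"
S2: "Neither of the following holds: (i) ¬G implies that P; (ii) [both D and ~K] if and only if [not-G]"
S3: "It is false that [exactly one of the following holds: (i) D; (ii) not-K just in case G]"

S1: Formalization: ((~D & K) & (~P | ~G)) | (G & (~G & D))

~D = ~T = F
~D & K = F & T = F
~P = ~F = T
~G = ~T = F
~P | ~G = T | F = T
(~D & K) & (~P | ~G) = F & T = F
~G = ~T = F
~G & D = F & T = F
G & (~G & D) = T & F = F
((~D & K) & (~P | ~G)) | (G & (~G & D)) = F | F = F
So S1 is false.

S2: Parsed as (~G -> P) nor ((D & ~K) <-> ~G)

~G = ~T = F
~G -> P = F -> F = T
~K = ~T = F
D & ~K = T & F = F
~G = ~T = F
(D & ~K) <-> ~G = F <-> F = T
(~G -> P) nor ((D & ~K) <-> ~G) = T nor T = F
Thus S2 is false.

S3: Formalization: ~(D xor (~K <-> G))

~K = ~T = F
~K <-> G = F <-> T = F
D xor (~K <-> G) = T xor F = T
~(D xor (~K <-> G)) = ~T = F
Thus S3 is false.

0 of the 3 statements are true (none).

0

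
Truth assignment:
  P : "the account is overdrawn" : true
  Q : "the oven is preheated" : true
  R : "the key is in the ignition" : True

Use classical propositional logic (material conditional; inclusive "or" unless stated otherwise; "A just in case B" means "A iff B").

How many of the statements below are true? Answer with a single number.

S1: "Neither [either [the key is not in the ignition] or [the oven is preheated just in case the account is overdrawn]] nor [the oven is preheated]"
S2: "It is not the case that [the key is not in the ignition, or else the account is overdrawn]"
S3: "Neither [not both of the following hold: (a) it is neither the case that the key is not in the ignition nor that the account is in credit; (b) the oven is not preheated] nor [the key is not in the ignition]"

0

S1: This is (~R | (Q <-> P)) nor Q.

~R = ~T = F
Q <-> P = T <-> T = T
~R | (Q <-> P) = F | T = T
(~R | (Q <-> P)) nor Q = T nor T = F
Thus S1 is false.

S2: This is ~(~R | P).

~R = ~T = F
~R | P = F | T = T
~(~R | P) = ~T = F
So S2 is false.

S3: In symbols: ((~R nor ~P) nand ~Q) nor ~R

~R = ~T = F
~P = ~T = F
~R nor ~P = F nor F = T
~Q = ~T = F
(~R nor ~P) nand ~Q = T nand F = T
~R = ~T = F
((~R nor ~P) nand ~Q) nor ~R = T nor F = F
So S3 is false.

Count: 0.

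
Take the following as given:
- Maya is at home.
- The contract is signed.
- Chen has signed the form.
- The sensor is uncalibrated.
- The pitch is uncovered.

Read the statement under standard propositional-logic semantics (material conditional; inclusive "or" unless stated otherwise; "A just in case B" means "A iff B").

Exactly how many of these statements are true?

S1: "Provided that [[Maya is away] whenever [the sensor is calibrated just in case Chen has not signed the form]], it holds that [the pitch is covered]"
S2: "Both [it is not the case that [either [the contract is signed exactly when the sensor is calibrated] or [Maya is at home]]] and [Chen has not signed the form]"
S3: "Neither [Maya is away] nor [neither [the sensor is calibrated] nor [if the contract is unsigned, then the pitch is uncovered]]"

2

Let U = "the sensor is calibrated" (F), P = "Chen has signed the form" (T), W = "Maya is at home" (T), D = "the pitch is covered" (F), G = "the contract is signed" (T).

S1: Formalization: ((U ↔ ¬P) → ¬W) → D

¬P = ¬T = F
U ↔ ¬P = F ↔ F = T
¬W = ¬T = F
(U ↔ ¬P) → ¬W = T → F = F
((U ↔ ¬P) → ¬W) → D = F → F = T
So S1 is true.

S2: Formalization: ¬((G ↔ U) ∨ W) ∧ ¬P

G ↔ U = T ↔ F = F
(G ↔ U) ∨ W = F ∨ T = T
¬((G ↔ U) ∨ W) = ¬T = F
¬P = ¬T = F
¬((G ↔ U) ∨ W) ∧ ¬P = F ∧ F = F
Hence S2 is false.

S3: In symbols: ¬W ↓ (U ↓ (¬G → ¬D))

¬W = ¬T = F
¬G = ¬T = F
¬D = ¬F = T
¬G → ¬D = F → T = T
U ↓ (¬G → ¬D) = F ↓ T = F
¬W ↓ (U ↓ (¬G → ¬D)) = F ↓ F = T
Hence S3 is true.

Count: 2.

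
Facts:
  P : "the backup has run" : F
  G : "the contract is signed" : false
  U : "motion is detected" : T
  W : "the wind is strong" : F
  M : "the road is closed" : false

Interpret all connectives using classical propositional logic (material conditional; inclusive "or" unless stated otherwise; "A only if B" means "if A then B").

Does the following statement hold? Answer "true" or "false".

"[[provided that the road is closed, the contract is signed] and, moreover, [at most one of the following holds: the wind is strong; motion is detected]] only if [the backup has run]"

False

This is ((M → G) ∧ (W ↑ U)) → P.

M → G = F → F = T
W ↑ U = F ↑ T = T
(M → G) ∧ (W ↑ U) = T ∧ T = T
((M → G) ∧ (W ↑ U)) → P = T → F = F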